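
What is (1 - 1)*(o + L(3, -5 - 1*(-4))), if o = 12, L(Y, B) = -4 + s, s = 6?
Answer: 0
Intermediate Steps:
L(Y, B) = 2 (L(Y, B) = -4 + 6 = 2)
(1 - 1)*(o + L(3, -5 - 1*(-4))) = (1 - 1)*(12 + 2) = 0*14 = 0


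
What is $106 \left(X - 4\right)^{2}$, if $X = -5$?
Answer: $8586$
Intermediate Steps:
$106 \left(X - 4\right)^{2} = 106 \left(-5 - 4\right)^{2} = 106 \left(-9\right)^{2} = 106 \cdot 81 = 8586$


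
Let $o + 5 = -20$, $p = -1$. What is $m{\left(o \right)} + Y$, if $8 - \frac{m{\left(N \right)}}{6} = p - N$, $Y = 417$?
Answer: $321$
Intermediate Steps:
$o = -25$ ($o = -5 - 20 = -25$)
$m{\left(N \right)} = 54 + 6 N$ ($m{\left(N \right)} = 48 - 6 \left(-1 - N\right) = 48 + \left(6 + 6 N\right) = 54 + 6 N$)
$m{\left(o \right)} + Y = \left(54 + 6 \left(-25\right)\right) + 417 = \left(54 - 150\right) + 417 = -96 + 417 = 321$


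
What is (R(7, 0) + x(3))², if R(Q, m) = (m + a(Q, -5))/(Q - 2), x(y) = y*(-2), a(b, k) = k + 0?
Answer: 49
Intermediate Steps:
a(b, k) = k
x(y) = -2*y
R(Q, m) = (-5 + m)/(-2 + Q) (R(Q, m) = (m - 5)/(Q - 2) = (-5 + m)/(-2 + Q))
(R(7, 0) + x(3))² = ((-5 + 0)/(-2 + 7) - 2*3)² = (-5/5 - 6)² = ((⅕)*(-5) - 6)² = (-1 - 6)² = (-7)² = 49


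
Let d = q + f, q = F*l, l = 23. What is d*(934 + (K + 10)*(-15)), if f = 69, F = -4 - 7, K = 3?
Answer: -135976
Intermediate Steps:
F = -11
q = -253 (q = -11*23 = -253)
d = -184 (d = -253 + 69 = -184)
d*(934 + (K + 10)*(-15)) = -184*(934 + (3 + 10)*(-15)) = -184*(934 + 13*(-15)) = -184*(934 - 195) = -184*739 = -135976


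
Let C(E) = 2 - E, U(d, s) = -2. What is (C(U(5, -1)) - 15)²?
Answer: 121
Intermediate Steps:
(C(U(5, -1)) - 15)² = ((2 - 1*(-2)) - 15)² = ((2 + 2) - 15)² = (4 - 15)² = (-11)² = 121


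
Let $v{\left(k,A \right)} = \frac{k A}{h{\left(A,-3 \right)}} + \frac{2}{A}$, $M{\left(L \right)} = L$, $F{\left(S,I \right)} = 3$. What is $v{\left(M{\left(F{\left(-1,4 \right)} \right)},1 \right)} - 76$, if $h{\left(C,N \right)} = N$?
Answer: $-75$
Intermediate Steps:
$v{\left(k,A \right)} = \frac{2}{A} - \frac{A k}{3}$ ($v{\left(k,A \right)} = \frac{k A}{-3} + \frac{2}{A} = A k \left(- \frac{1}{3}\right) + \frac{2}{A} = - \frac{A k}{3} + \frac{2}{A} = \frac{2}{A} - \frac{A k}{3}$)
$v{\left(M{\left(F{\left(-1,4 \right)} \right)},1 \right)} - 76 = \left(\frac{2}{1} - \frac{1}{3} \cdot 3\right) - 76 = \left(2 \cdot 1 - 1\right) - 76 = \left(2 - 1\right) - 76 = 1 - 76 = -75$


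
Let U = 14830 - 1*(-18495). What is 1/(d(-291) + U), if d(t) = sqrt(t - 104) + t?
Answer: 33034/1091245551 - I*sqrt(395)/1091245551 ≈ 3.0272e-5 - 1.8213e-8*I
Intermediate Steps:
d(t) = t + sqrt(-104 + t) (d(t) = sqrt(-104 + t) + t = t + sqrt(-104 + t))
U = 33325 (U = 14830 + 18495 = 33325)
1/(d(-291) + U) = 1/((-291 + sqrt(-104 - 291)) + 33325) = 1/((-291 + sqrt(-395)) + 33325) = 1/((-291 + I*sqrt(395)) + 33325) = 1/(33034 + I*sqrt(395))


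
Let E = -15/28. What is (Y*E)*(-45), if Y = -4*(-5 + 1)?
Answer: 2700/7 ≈ 385.71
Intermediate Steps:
Y = 16 (Y = -4*(-4) = 16)
E = -15/28 (E = -15*1/28 = -15/28 ≈ -0.53571)
(Y*E)*(-45) = (16*(-15/28))*(-45) = -60/7*(-45) = 2700/7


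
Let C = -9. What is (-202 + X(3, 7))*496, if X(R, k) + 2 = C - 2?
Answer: -106640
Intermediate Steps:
X(R, k) = -13 (X(R, k) = -2 + (-9 - 2) = -2 - 11 = -13)
(-202 + X(3, 7))*496 = (-202 - 13)*496 = -215*496 = -106640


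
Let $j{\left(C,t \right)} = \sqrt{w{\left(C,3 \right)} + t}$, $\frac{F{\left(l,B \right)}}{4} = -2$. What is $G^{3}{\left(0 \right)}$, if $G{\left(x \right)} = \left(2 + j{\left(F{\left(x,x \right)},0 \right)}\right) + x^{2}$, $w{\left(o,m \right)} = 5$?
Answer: $\left(2 + \sqrt{5}\right)^{3} \approx 76.013$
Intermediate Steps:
$F{\left(l,B \right)} = -8$ ($F{\left(l,B \right)} = 4 \left(-2\right) = -8$)
$j{\left(C,t \right)} = \sqrt{5 + t}$
$G{\left(x \right)} = 2 + \sqrt{5} + x^{2}$ ($G{\left(x \right)} = \left(2 + \sqrt{5 + 0}\right) + x^{2} = \left(2 + \sqrt{5}\right) + x^{2} = 2 + \sqrt{5} + x^{2}$)
$G^{3}{\left(0 \right)} = \left(2 + \sqrt{5} + 0^{2}\right)^{3} = \left(2 + \sqrt{5} + 0\right)^{3} = \left(2 + \sqrt{5}\right)^{3}$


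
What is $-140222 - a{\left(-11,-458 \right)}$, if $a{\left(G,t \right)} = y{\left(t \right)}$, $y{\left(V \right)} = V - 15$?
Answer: $-139749$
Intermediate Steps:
$y{\left(V \right)} = -15 + V$
$a{\left(G,t \right)} = -15 + t$
$-140222 - a{\left(-11,-458 \right)} = -140222 - \left(-15 - 458\right) = -140222 - -473 = -140222 + 473 = -139749$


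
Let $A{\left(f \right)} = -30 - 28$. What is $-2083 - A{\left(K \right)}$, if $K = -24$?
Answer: $-2025$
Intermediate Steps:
$A{\left(f \right)} = -58$
$-2083 - A{\left(K \right)} = -2083 - -58 = -2083 + 58 = -2025$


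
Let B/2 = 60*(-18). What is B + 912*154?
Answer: 138288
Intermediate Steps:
B = -2160 (B = 2*(60*(-18)) = 2*(-1080) = -2160)
B + 912*154 = -2160 + 912*154 = -2160 + 140448 = 138288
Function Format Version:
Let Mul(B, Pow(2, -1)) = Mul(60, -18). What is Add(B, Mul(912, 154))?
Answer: 138288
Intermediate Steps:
B = -2160 (B = Mul(2, Mul(60, -18)) = Mul(2, -1080) = -2160)
Add(B, Mul(912, 154)) = Add(-2160, Mul(912, 154)) = Add(-2160, 140448) = 138288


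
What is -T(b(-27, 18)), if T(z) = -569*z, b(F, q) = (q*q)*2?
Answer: 368712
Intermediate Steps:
b(F, q) = 2*q² (b(F, q) = q²*2 = 2*q²)
-T(b(-27, 18)) = -(-569)*2*18² = -(-569)*2*324 = -(-569)*648 = -1*(-368712) = 368712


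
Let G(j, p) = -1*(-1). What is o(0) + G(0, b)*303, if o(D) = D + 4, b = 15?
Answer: 307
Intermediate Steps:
o(D) = 4 + D
G(j, p) = 1
o(0) + G(0, b)*303 = (4 + 0) + 1*303 = 4 + 303 = 307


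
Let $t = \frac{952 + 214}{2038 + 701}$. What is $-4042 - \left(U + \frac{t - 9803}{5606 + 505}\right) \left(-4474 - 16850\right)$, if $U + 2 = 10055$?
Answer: $\frac{108711938397862}{507213} \approx 2.1433 \cdot 10^{8}$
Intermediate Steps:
$t = \frac{106}{249}$ ($t = \frac{1166}{2739} = 1166 \cdot \frac{1}{2739} = \frac{106}{249} \approx 0.4257$)
$U = 10053$ ($U = -2 + 10055 = 10053$)
$-4042 - \left(U + \frac{t - 9803}{5606 + 505}\right) \left(-4474 - 16850\right) = -4042 - \left(10053 + \frac{\frac{106}{249} - 9803}{5606 + 505}\right) \left(-4474 - 16850\right) = -4042 - \left(10053 - \frac{2440841}{249 \cdot 6111}\right) \left(-21324\right) = -4042 - \left(10053 - \frac{2440841}{1521639}\right) \left(-21324\right) = -4042 - \frac{15294596026}{1521639} \left(-21324\right) = -4042 - - \frac{108713988552808}{507213} = -4042 + \frac{108713988552808}{507213} = \frac{108711938397862}{507213}$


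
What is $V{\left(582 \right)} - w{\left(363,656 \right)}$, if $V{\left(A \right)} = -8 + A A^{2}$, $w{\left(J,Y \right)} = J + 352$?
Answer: $197136645$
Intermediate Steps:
$w{\left(J,Y \right)} = 352 + J$
$V{\left(A \right)} = -8 + A^{3}$
$V{\left(582 \right)} - w{\left(363,656 \right)} = \left(-8 + 582^{3}\right) - \left(352 + 363\right) = \left(-8 + 197137368\right) - 715 = 197137360 - 715 = 197136645$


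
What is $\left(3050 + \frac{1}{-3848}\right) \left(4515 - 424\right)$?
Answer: $\frac{48013608309}{3848} \approx 1.2478 \cdot 10^{7}$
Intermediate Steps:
$\left(3050 + \frac{1}{-3848}\right) \left(4515 - 424\right) = \left(3050 - \frac{1}{3848}\right) 4091 = \frac{11736399}{3848} \cdot 4091 = \frac{48013608309}{3848}$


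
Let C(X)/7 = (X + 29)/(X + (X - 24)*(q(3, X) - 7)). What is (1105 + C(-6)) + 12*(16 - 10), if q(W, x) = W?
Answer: 134339/114 ≈ 1178.4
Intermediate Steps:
C(X) = 7*(29 + X)/(96 - 3*X) (C(X) = 7*((X + 29)/(X + (X - 24)*(3 - 7))) = 7*((29 + X)/(X + (-24 + X)*(-4))) = 7*((29 + X)/(X + (96 - 4*X))) = 7*((29 + X)/(96 - 3*X)) = 7*(29 + X)/(96 - 3*X))
(1105 + C(-6)) + 12*(16 - 10) = (1105 + 7*(29 - 6)/(3*(32 - 1*(-6)))) + 12*(16 - 10) = (1105 + (7/3)*23/(32 + 6)) + 12*6 = (1105 + (7/3)*23/38) + 72 = (1105 + (7/3)*(1/38)*23) + 72 = (1105 + 161/114) + 72 = 126131/114 + 72 = 134339/114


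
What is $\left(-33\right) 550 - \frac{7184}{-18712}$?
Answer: $- \frac{42451952}{2339} \approx -18150.0$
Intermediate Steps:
$\left(-33\right) 550 - \frac{7184}{-18712} = -18150 - - \frac{898}{2339} = -18150 + \frac{898}{2339} = - \frac{42451952}{2339}$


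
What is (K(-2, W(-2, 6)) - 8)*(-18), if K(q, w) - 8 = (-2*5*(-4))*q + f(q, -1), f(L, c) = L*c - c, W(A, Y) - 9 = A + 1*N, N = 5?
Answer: 1386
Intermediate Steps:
W(A, Y) = 14 + A (W(A, Y) = 9 + (A + 1*5) = 9 + (A + 5) = 9 + (5 + A) = 14 + A)
f(L, c) = -c + L*c
K(q, w) = 9 + 39*q (K(q, w) = 8 + ((-2*5*(-4))*q - (-1 + q)) = 8 + ((-10*(-4))*q + (1 - q)) = 8 + (40*q + (1 - q)) = 8 + (1 + 39*q) = 9 + 39*q)
(K(-2, W(-2, 6)) - 8)*(-18) = ((9 + 39*(-2)) - 8)*(-18) = ((9 - 78) - 8)*(-18) = (-69 - 8)*(-18) = -77*(-18) = 1386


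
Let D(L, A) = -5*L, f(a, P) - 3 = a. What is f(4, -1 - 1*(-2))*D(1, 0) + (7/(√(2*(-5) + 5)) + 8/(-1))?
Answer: -43 - 7*I*√5/5 ≈ -43.0 - 3.1305*I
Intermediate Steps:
f(a, P) = 3 + a
f(4, -1 - 1*(-2))*D(1, 0) + (7/(√(2*(-5) + 5)) + 8/(-1)) = (3 + 4)*(-5*1) + (7/(√(2*(-5) + 5)) + 8/(-1)) = 7*(-5) + (7/(√(-10 + 5)) + 8*(-1)) = -35 + (7/(√(-5)) - 8) = -35 + (7/((I*√5)) - 8) = -35 + (7*(-I*√5/5) - 8) = -35 + (-7*I*√5/5 - 8) = -35 + (-8 - 7*I*√5/5) = -43 - 7*I*√5/5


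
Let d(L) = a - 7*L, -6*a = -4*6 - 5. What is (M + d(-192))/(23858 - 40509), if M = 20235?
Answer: -129503/99906 ≈ -1.2962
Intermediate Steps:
a = 29/6 (a = -(-4*6 - 5)/6 = -(-24 - 5)/6 = -1/6*(-29) = 29/6 ≈ 4.8333)
d(L) = 29/6 - 7*L
(M + d(-192))/(23858 - 40509) = (20235 + (29/6 - 7*(-192)))/(23858 - 40509) = (20235 + (29/6 + 1344))/(-16651) = (20235 + 8093/6)*(-1/16651) = (129503/6)*(-1/16651) = -129503/99906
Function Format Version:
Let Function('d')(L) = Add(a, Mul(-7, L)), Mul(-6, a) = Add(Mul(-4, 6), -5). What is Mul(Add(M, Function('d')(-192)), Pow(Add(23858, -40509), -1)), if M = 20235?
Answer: Rational(-129503, 99906) ≈ -1.2962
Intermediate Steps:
a = Rational(29, 6) (a = Mul(Rational(-1, 6), Add(Mul(-4, 6), -5)) = Mul(Rational(-1, 6), Add(-24, -5)) = Mul(Rational(-1, 6), -29) = Rational(29, 6) ≈ 4.8333)
Function('d')(L) = Add(Rational(29, 6), Mul(-7, L))
Mul(Add(M, Function('d')(-192)), Pow(Add(23858, -40509), -1)) = Mul(Add(20235, Add(Rational(29, 6), Mul(-7, -192))), Pow(Add(23858, -40509), -1)) = Mul(Add(20235, Add(Rational(29, 6), 1344)), Pow(-16651, -1)) = Mul(Add(20235, Rational(8093, 6)), Rational(-1, 16651)) = Mul(Rational(129503, 6), Rational(-1, 16651)) = Rational(-129503, 99906)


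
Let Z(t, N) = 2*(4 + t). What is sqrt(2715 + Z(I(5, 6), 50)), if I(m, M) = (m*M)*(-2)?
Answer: sqrt(2603) ≈ 51.020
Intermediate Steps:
I(m, M) = -2*M*m (I(m, M) = (M*m)*(-2) = -2*M*m)
Z(t, N) = 8 + 2*t
sqrt(2715 + Z(I(5, 6), 50)) = sqrt(2715 + (8 + 2*(-2*6*5))) = sqrt(2715 + (8 + 2*(-60))) = sqrt(2715 + (8 - 120)) = sqrt(2715 - 112) = sqrt(2603)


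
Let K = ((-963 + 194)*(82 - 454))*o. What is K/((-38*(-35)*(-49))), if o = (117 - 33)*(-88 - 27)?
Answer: 39477384/931 ≈ 42403.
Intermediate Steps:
o = -9660 (o = 84*(-115) = -9660)
K = -2763416880 (K = ((-963 + 194)*(82 - 454))*(-9660) = -769*(-372)*(-9660) = 286068*(-9660) = -2763416880)
K/((-38*(-35)*(-49))) = -2763416880/(-38*(-35)*(-49)) = -2763416880/(1330*(-49)) = -2763416880/(-65170) = -2763416880*(-1/65170) = 39477384/931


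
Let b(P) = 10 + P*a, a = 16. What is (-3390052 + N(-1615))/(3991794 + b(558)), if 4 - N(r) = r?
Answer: -3388433/4000732 ≈ -0.84695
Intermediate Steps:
b(P) = 10 + 16*P (b(P) = 10 + P*16 = 10 + 16*P)
N(r) = 4 - r
(-3390052 + N(-1615))/(3991794 + b(558)) = (-3390052 + (4 - 1*(-1615)))/(3991794 + (10 + 16*558)) = (-3390052 + (4 + 1615))/(3991794 + (10 + 8928)) = (-3390052 + 1619)/(3991794 + 8938) = -3388433/4000732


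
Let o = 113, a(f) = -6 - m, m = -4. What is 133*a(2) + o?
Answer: -153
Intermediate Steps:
a(f) = -2 (a(f) = -6 - 1*(-4) = -6 + 4 = -2)
133*a(2) + o = 133*(-2) + 113 = -266 + 113 = -153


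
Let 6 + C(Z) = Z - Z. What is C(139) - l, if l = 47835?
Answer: -47841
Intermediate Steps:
C(Z) = -6 (C(Z) = -6 + (Z - Z) = -6 + 0 = -6)
C(139) - l = -6 - 1*47835 = -6 - 47835 = -47841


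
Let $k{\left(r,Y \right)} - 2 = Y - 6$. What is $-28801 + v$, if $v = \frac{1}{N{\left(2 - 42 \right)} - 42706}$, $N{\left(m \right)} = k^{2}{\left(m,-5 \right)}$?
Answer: $- \frac{1227642626}{42625} \approx -28801.0$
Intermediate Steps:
$k{\left(r,Y \right)} = -4 + Y$ ($k{\left(r,Y \right)} = 2 + \left(Y - 6\right) = 2 + \left(-6 + Y\right) = -4 + Y$)
$N{\left(m \right)} = 81$ ($N{\left(m \right)} = \left(-4 - 5\right)^{2} = \left(-9\right)^{2} = 81$)
$v = - \frac{1}{42625}$ ($v = \frac{1}{81 - 42706} = \frac{1}{-42625} = - \frac{1}{42625} \approx -2.346 \cdot 10^{-5}$)
$-28801 + v = -28801 - \frac{1}{42625} = - \frac{1227642626}{42625}$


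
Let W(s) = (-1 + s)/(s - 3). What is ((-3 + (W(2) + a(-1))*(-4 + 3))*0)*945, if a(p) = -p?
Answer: 0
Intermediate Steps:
W(s) = (-1 + s)/(-3 + s)
((-3 + (W(2) + a(-1))*(-4 + 3))*0)*945 = ((-3 + ((-1 + 2)/(-3 + 2) - 1*(-1))*(-4 + 3))*0)*945 = ((-3 + (1/(-1) + 1)*(-1))*0)*945 = ((-3 + (-1*1 + 1)*(-1))*0)*945 = ((-3 + (-1 + 1)*(-1))*0)*945 = ((-3 + 0*(-1))*0)*945 = ((-3 + 0)*0)*945 = -3*0*945 = 0*945 = 0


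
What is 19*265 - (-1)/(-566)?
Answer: 2849809/566 ≈ 5035.0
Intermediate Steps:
19*265 - (-1)/(-566) = 5035 - (-1)*(-1)/566 = 5035 - 1*1/566 = 5035 - 1/566 = 2849809/566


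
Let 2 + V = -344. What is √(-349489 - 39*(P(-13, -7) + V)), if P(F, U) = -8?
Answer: I*√335683 ≈ 579.38*I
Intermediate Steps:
V = -346 (V = -2 - 344 = -346)
√(-349489 - 39*(P(-13, -7) + V)) = √(-349489 - 39*(-8 - 346)) = √(-349489 - 39*(-354)) = √(-349489 + 13806) = √(-335683) = I*√335683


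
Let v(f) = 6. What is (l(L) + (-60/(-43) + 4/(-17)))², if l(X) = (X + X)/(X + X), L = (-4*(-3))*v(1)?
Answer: 2493241/534361 ≈ 4.6658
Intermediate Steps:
L = 72 (L = -4*(-3)*6 = 12*6 = 72)
l(X) = 1 (l(X) = (2*X)/((2*X)) = (2*X)*(1/(2*X)) = 1)
(l(L) + (-60/(-43) + 4/(-17)))² = (1 + (-60/(-43) + 4/(-17)))² = (1 + (-60*(-1/43) + 4*(-1/17)))² = (1 + (60/43 - 4/17))² = (1 + 848/731)² = (1579/731)² = 2493241/534361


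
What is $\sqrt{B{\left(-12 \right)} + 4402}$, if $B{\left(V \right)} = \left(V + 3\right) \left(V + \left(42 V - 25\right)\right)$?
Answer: $\sqrt{9271} \approx 96.286$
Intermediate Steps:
$B{\left(V \right)} = \left(-25 + 43 V\right) \left(3 + V\right)$ ($B{\left(V \right)} = \left(3 + V\right) \left(V + \left(-25 + 42 V\right)\right) = \left(3 + V\right) \left(-25 + 43 V\right) = \left(-25 + 43 V\right) \left(3 + V\right)$)
$\sqrt{B{\left(-12 \right)} + 4402} = \sqrt{\left(-75 + 43 \left(-12\right)^{2} + 104 \left(-12\right)\right) + 4402} = \sqrt{\left(-75 + 43 \cdot 144 - 1248\right) + 4402} = \sqrt{\left(-75 + 6192 - 1248\right) + 4402} = \sqrt{4869 + 4402} = \sqrt{9271}$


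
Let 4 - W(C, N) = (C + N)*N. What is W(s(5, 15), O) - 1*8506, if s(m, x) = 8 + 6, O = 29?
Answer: -9749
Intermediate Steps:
s(m, x) = 14
W(C, N) = 4 - N*(C + N) (W(C, N) = 4 - (C + N)*N = 4 - N*(C + N))
W(s(5, 15), O) - 1*8506 = (4 - 1*29² - 1*14*29) - 1*8506 = (4 - 1*841 - 406) - 8506 = (4 - 841 - 406) - 8506 = -1243 - 8506 = -9749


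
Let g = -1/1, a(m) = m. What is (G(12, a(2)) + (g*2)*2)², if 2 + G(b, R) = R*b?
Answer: 324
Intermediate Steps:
g = -1 (g = -1*1 = -1)
G(b, R) = -2 + R*b
(G(12, a(2)) + (g*2)*2)² = ((-2 + 2*12) - 1*2*2)² = ((-2 + 24) - 2*2)² = (22 - 4)² = 18² = 324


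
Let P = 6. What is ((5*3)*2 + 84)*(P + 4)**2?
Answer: 11400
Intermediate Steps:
((5*3)*2 + 84)*(P + 4)**2 = ((5*3)*2 + 84)*(6 + 4)**2 = (15*2 + 84)*10**2 = (30 + 84)*100 = 114*100 = 11400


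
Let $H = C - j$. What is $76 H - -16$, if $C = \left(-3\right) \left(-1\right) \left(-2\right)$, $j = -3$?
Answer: $-212$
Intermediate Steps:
$C = -6$ ($C = 3 \left(-2\right) = -6$)
$H = -3$ ($H = -6 - -3 = -6 + 3 = -3$)
$76 H - -16 = 76 \left(-3\right) - -16 = -228 + 16 = -212$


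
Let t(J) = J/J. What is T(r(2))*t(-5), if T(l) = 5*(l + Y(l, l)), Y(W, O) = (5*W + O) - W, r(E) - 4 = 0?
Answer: 120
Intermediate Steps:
r(E) = 4 (r(E) = 4 + 0 = 4)
Y(W, O) = O + 4*W (Y(W, O) = (O + 5*W) - W = O + 4*W)
t(J) = 1
T(l) = 30*l (T(l) = 5*(l + (l + 4*l)) = 5*(l + 5*l) = 5*(6*l) = 30*l)
T(r(2))*t(-5) = (30*4)*1 = 120*1 = 120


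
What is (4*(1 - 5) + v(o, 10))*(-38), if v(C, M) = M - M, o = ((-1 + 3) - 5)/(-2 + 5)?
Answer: 608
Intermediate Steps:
o = -1 (o = (2 - 5)/3 = -3*⅓ = -1)
v(C, M) = 0
(4*(1 - 5) + v(o, 10))*(-38) = (4*(1 - 5) + 0)*(-38) = (4*(-4) + 0)*(-38) = (-16 + 0)*(-38) = -16*(-38) = 608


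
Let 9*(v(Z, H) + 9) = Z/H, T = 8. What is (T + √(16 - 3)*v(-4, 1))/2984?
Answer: 1/373 - 85*√13/26856 ≈ -0.0087307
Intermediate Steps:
v(Z, H) = -9 + Z/(9*H) (v(Z, H) = -9 + (Z/H)/9 = -9 + Z/(9*H))
(T + √(16 - 3)*v(-4, 1))/2984 = (8 + √(16 - 3)*(-9 + (⅑)*(-4)/1))/2984 = (8 + √13*(-9 + (⅑)*(-4)*1))*(1/2984) = (8 + √13*(-9 - 4/9))*(1/2984) = (8 + √13*(-85/9))*(1/2984) = (8 - 85*√13/9)*(1/2984) = 1/373 - 85*√13/26856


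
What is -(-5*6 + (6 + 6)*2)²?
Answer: -36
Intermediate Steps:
-(-5*6 + (6 + 6)*2)² = -(-30 + 12*2)² = -(-30 + 24)² = -1*(-6)² = -1*36 = -36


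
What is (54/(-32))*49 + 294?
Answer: 3381/16 ≈ 211.31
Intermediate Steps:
(54/(-32))*49 + 294 = (54*(-1/32))*49 + 294 = -27/16*49 + 294 = -1323/16 + 294 = 3381/16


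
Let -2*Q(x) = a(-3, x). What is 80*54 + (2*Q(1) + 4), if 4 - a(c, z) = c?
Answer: 4317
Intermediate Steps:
a(c, z) = 4 - c
Q(x) = -7/2 (Q(x) = -(4 - 1*(-3))/2 = -(4 + 3)/2 = -1/2*7 = -7/2)
80*54 + (2*Q(1) + 4) = 80*54 + (2*(-7/2) + 4) = 4320 + (-7 + 4) = 4320 - 3 = 4317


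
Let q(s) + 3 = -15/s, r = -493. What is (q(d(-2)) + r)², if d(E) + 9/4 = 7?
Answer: 89946256/361 ≈ 2.4916e+5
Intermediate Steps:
d(E) = 19/4 (d(E) = -9/4 + 7 = 19/4)
q(s) = -3 - 15/s
(q(d(-2)) + r)² = ((-3 - 15/19/4) - 493)² = ((-3 - 15*4/19) - 493)² = ((-3 - 60/19) - 493)² = (-117/19 - 493)² = (-9484/19)² = 89946256/361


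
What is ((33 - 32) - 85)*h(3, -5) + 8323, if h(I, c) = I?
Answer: 8071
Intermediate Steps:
((33 - 32) - 85)*h(3, -5) + 8323 = ((33 - 32) - 85)*3 + 8323 = (1 - 85)*3 + 8323 = -84*3 + 8323 = -252 + 8323 = 8071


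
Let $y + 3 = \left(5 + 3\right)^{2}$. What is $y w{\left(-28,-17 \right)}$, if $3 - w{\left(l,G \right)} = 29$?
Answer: $-1586$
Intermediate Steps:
$y = 61$ ($y = -3 + \left(5 + 3\right)^{2} = -3 + 8^{2} = -3 + 64 = 61$)
$w{\left(l,G \right)} = -26$ ($w{\left(l,G \right)} = 3 - 29 = -26$)
$y w{\left(-28,-17 \right)} = 61 \left(-26\right) = -1586$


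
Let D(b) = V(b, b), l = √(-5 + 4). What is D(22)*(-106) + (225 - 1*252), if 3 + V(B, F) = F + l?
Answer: -2041 - 106*I ≈ -2041.0 - 106.0*I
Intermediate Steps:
l = I (l = √(-1) = I ≈ 1.0*I)
V(B, F) = -3 + I + F (V(B, F) = -3 + (F + I) = -3 + (I + F) = -3 + I + F)
D(b) = -3 + I + b
D(22)*(-106) + (225 - 1*252) = (-3 + I + 22)*(-106) + (225 - 1*252) = (19 + I)*(-106) + (225 - 252) = (-2014 - 106*I) - 27 = -2041 - 106*I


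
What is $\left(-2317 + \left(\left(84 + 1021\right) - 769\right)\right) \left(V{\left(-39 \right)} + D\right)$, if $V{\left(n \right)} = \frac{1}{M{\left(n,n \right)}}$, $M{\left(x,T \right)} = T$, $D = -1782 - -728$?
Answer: $\frac{81432967}{39} \approx 2.088 \cdot 10^{6}$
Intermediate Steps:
$D = -1054$ ($D = -1782 + 728 = -1054$)
$V{\left(n \right)} = \frac{1}{n}$
$\left(-2317 + \left(\left(84 + 1021\right) - 769\right)\right) \left(V{\left(-39 \right)} + D\right) = \left(-2317 + \left(\left(84 + 1021\right) - 769\right)\right) \left(\frac{1}{-39} - 1054\right) = \left(-2317 + \left(1105 - 769\right)\right) \left(- \frac{1}{39} - 1054\right) = \left(-2317 + 336\right) \left(- \frac{41107}{39}\right) = \left(-1981\right) \left(- \frac{41107}{39}\right) = \frac{81432967}{39}$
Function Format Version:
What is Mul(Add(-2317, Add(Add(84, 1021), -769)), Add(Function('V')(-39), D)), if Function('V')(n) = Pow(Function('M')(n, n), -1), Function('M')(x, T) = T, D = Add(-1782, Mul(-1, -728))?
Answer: Rational(81432967, 39) ≈ 2.0880e+6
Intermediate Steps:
D = -1054 (D = Add(-1782, 728) = -1054)
Function('V')(n) = Pow(n, -1)
Mul(Add(-2317, Add(Add(84, 1021), -769)), Add(Function('V')(-39), D)) = Mul(Add(-2317, Add(Add(84, 1021), -769)), Add(Pow(-39, -1), -1054)) = Mul(Add(-2317, Add(1105, -769)), Add(Rational(-1, 39), -1054)) = Mul(Add(-2317, 336), Rational(-41107, 39)) = Mul(-1981, Rational(-41107, 39)) = Rational(81432967, 39)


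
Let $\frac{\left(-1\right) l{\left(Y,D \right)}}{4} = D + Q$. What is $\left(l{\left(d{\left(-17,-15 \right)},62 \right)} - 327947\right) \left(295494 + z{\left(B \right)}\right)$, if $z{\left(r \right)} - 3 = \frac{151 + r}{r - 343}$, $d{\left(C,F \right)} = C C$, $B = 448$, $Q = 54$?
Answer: $- \frac{10189865571224}{105} \approx -9.7046 \cdot 10^{10}$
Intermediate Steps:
$d{\left(C,F \right)} = C^{2}$
$l{\left(Y,D \right)} = -216 - 4 D$ ($l{\left(Y,D \right)} = - 4 \left(D + 54\right) = - 4 \left(54 + D\right) = -216 - 4 D$)
$z{\left(r \right)} = 3 + \frac{151 + r}{-343 + r}$ ($z{\left(r \right)} = 3 + \frac{151 + r}{r - 343} = 3 + \frac{151 + r}{-343 + r}$)
$\left(l{\left(d{\left(-17,-15 \right)},62 \right)} - 327947\right) \left(295494 + z{\left(B \right)}\right) = \left(\left(-216 - 248\right) - 327947\right) \left(295494 + \frac{2 \left(-439 + 2 \cdot 448\right)}{-343 + 448}\right) = \left(\left(-216 - 248\right) - 327947\right) \left(295494 + \frac{2 \left(-439 + 896\right)}{105}\right) = \left(-464 - 327947\right) \left(295494 + 2 \cdot \frac{1}{105} \cdot 457\right) = - 328411 \left(295494 + \frac{914}{105}\right) = \left(-328411\right) \frac{31027784}{105} = - \frac{10189865571224}{105}$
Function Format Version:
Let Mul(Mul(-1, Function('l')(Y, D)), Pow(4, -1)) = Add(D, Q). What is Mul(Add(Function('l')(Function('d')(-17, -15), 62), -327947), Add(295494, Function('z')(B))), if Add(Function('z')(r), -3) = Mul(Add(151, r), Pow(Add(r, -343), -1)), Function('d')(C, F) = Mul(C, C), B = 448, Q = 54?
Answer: Rational(-10189865571224, 105) ≈ -9.7046e+10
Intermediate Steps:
Function('d')(C, F) = Pow(C, 2)
Function('l')(Y, D) = Add(-216, Mul(-4, D)) (Function('l')(Y, D) = Mul(-4, Add(D, 54)) = Mul(-4, Add(54, D)) = Add(-216, Mul(-4, D)))
Function('z')(r) = Add(3, Mul(Pow(Add(-343, r), -1), Add(151, r))) (Function('z')(r) = Add(3, Mul(Add(151, r), Pow(Add(r, -343), -1))) = Add(3, Mul(Add(151, r), Pow(Add(-343, r), -1))) = Add(3, Mul(Pow(Add(-343, r), -1), Add(151, r))))
Mul(Add(Function('l')(Function('d')(-17, -15), 62), -327947), Add(295494, Function('z')(B))) = Mul(Add(Add(-216, Mul(-4, 62)), -327947), Add(295494, Mul(2, Pow(Add(-343, 448), -1), Add(-439, Mul(2, 448))))) = Mul(Add(Add(-216, -248), -327947), Add(295494, Mul(2, Pow(105, -1), Add(-439, 896)))) = Mul(Add(-464, -327947), Add(295494, Mul(2, Rational(1, 105), 457))) = Mul(-328411, Add(295494, Rational(914, 105))) = Mul(-328411, Rational(31027784, 105)) = Rational(-10189865571224, 105)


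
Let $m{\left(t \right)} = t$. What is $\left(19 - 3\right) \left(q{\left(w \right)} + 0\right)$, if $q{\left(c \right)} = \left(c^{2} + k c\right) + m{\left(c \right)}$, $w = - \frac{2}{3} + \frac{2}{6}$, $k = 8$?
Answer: $- \frac{416}{9} \approx -46.222$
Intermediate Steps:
$w = - \frac{1}{3}$ ($w = \left(-2\right) \frac{1}{3} + 2 \cdot \frac{1}{6} = - \frac{2}{3} + \frac{1}{3} = - \frac{1}{3} \approx -0.33333$)
$q{\left(c \right)} = c^{2} + 9 c$ ($q{\left(c \right)} = \left(c^{2} + 8 c\right) + c = c^{2} + 9 c$)
$\left(19 - 3\right) \left(q{\left(w \right)} + 0\right) = \left(19 - 3\right) \left(- \frac{9 - \frac{1}{3}}{3} + 0\right) = \left(19 - 3\right) \left(\left(- \frac{1}{3}\right) \frac{26}{3} + 0\right) = 16 \left(- \frac{26}{9} + 0\right) = 16 \left(- \frac{26}{9}\right) = - \frac{416}{9}$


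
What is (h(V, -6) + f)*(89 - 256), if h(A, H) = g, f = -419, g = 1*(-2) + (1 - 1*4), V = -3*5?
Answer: 70808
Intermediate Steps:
V = -15
g = -5 (g = -2 + (1 - 4) = -2 - 3 = -5)
h(A, H) = -5
(h(V, -6) + f)*(89 - 256) = (-5 - 419)*(89 - 256) = -424*(-167) = 70808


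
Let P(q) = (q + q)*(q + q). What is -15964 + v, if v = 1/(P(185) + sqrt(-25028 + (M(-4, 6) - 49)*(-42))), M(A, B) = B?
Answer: (-15964*sqrt(23222) + 2185471599*I)/(sqrt(23222) - 136900*I) ≈ -15964.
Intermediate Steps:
P(q) = 4*q**2 (P(q) = (2*q)*(2*q) = 4*q**2)
v = 1/(136900 + I*sqrt(23222)) (v = 1/(4*185**2 + sqrt(-25028 + (6 - 49)*(-42))) = 1/(4*34225 + sqrt(-25028 - 43*(-42))) = 1/(136900 + sqrt(-25028 + 1806)) = 1/(136900 + sqrt(-23222)) = 1/(136900 + I*sqrt(23222)) ≈ 7.3046e-6 - 8.131e-9*I)
-15964 + v = -15964 + (68450/9370816611 - I*sqrt(23222)/18741633222) = -149595716309554/9370816611 - I*sqrt(23222)/18741633222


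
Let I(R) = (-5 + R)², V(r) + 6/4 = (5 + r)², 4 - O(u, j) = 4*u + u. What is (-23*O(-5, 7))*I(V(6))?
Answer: -34978147/4 ≈ -8.7445e+6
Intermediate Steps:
O(u, j) = 4 - 5*u (O(u, j) = 4 - (4*u + u) = 4 - 5*u)
V(r) = -3/2 + (5 + r)²
(-23*O(-5, 7))*I(V(6)) = (-23*(4 - 5*(-5)))*(-5 + (-3/2 + (5 + 6)²))² = (-23*(4 + 25))*(-5 + (-3/2 + 11²))² = (-23*29)*(-5 + (-3/2 + 121))² = -667*(-5 + 239/2)² = -667*(229/2)² = -667*52441/4 = -34978147/4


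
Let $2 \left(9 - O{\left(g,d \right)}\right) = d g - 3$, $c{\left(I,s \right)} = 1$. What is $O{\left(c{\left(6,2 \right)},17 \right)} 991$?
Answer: $1982$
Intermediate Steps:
$O{\left(g,d \right)} = \frac{21}{2} - \frac{d g}{2}$ ($O{\left(g,d \right)} = 9 - \frac{d g - 3}{2} = 9 - \frac{-3 + d g}{2} = 9 - \left(- \frac{3}{2} + \frac{d g}{2}\right) = \frac{21}{2} - \frac{d g}{2}$)
$O{\left(c{\left(6,2 \right)},17 \right)} 991 = \left(\frac{21}{2} - \frac{17}{2} \cdot 1\right) 991 = \left(\frac{21}{2} - \frac{17}{2}\right) 991 = 2 \cdot 991 = 1982$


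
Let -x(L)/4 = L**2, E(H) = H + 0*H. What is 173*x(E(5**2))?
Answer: -432500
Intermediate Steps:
E(H) = H (E(H) = H + 0 = H)
x(L) = -4*L**2
173*x(E(5**2)) = 173*(-4*(5**2)**2) = 173*(-4*25**2) = 173*(-4*625) = 173*(-2500) = -432500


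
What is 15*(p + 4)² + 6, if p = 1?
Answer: 381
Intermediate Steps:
15*(p + 4)² + 6 = 15*(1 + 4)² + 6 = 15*5² + 6 = 15*25 + 6 = 375 + 6 = 381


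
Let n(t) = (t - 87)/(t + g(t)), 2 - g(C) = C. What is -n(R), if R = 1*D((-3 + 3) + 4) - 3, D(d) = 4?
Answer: 43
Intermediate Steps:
g(C) = 2 - C
R = 1 (R = 1*4 - 3 = 4 - 3 = 1)
n(t) = -87/2 + t/2 (n(t) = (t - 87)/(t + (2 - t)) = (-87 + t)/2 = (-87 + t)*(½) = -87/2 + t/2)
-n(R) = -(-87/2 + (½)*1) = -(-87/2 + ½) = -1*(-43) = 43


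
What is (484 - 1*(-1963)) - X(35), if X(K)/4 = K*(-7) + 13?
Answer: 3375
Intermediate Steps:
X(K) = 52 - 28*K (X(K) = 4*(K*(-7) + 13) = 4*(-7*K + 13) = 4*(13 - 7*K) = 52 - 28*K)
(484 - 1*(-1963)) - X(35) = (484 - 1*(-1963)) - (52 - 28*35) = (484 + 1963) - (52 - 980) = 2447 - 1*(-928) = 2447 + 928 = 3375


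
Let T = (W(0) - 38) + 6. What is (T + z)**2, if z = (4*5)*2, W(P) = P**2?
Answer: 64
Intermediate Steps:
z = 40 (z = 20*2 = 40)
T = -32 (T = (0**2 - 38) + 6 = (0 - 38) + 6 = -38 + 6 = -32)
(T + z)**2 = (-32 + 40)**2 = 8**2 = 64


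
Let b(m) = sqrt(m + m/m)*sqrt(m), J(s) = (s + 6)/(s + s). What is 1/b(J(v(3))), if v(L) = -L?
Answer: -2*I ≈ -2.0*I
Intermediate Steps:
J(s) = (6 + s)/(2*s) (J(s) = (6 + s)/((2*s)) = (6 + s)*(1/(2*s)) = (6 + s)/(2*s))
b(m) = sqrt(m)*sqrt(1 + m) (b(m) = sqrt(m + 1)*sqrt(m) = sqrt(1 + m)*sqrt(m) = sqrt(m)*sqrt(1 + m))
1/b(J(v(3))) = 1/(sqrt((6 - 1*3)/(2*((-1*3))))*sqrt(1 + (6 - 1*3)/(2*((-1*3))))) = 1/(sqrt((1/2)*(6 - 3)/(-3))*sqrt(1 + (1/2)*(6 - 3)/(-3))) = 1/(sqrt((1/2)*(-1/3)*3)*sqrt(1 + (1/2)*(-1/3)*3)) = 1/(sqrt(-1/2)*sqrt(1 - 1/2)) = 1/((I*sqrt(2)/2)*sqrt(1/2)) = 1/((I*sqrt(2)/2)*(sqrt(2)/2)) = 1/(I/2) = -2*I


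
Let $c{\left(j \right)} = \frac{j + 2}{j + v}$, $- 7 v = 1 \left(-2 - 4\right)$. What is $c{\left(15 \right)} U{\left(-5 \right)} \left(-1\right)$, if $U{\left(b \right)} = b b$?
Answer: $- \frac{2975}{111} \approx -26.802$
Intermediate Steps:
$v = \frac{6}{7}$ ($v = - \frac{1 \left(-2 - 4\right)}{7} = - \frac{1 \left(-6\right)}{7} = \left(- \frac{1}{7}\right) \left(-6\right) = \frac{6}{7} \approx 0.85714$)
$U{\left(b \right)} = b^{2}$
$c{\left(j \right)} = \frac{2 + j}{\frac{6}{7} + j}$ ($c{\left(j \right)} = \frac{j + 2}{j + \frac{6}{7}} = \frac{2 + j}{\frac{6}{7} + j}$)
$c{\left(15 \right)} U{\left(-5 \right)} \left(-1\right) = \frac{7 \left(2 + 15\right)}{6 + 7 \cdot 15} \left(-5\right)^{2} \left(-1\right) = 7 \frac{1}{6 + 105} \cdot 17 \cdot 25 \left(-1\right) = 7 \cdot \frac{1}{111} \cdot 17 \left(-25\right) = \frac{119}{111} \left(-25\right) = - \frac{2975}{111}$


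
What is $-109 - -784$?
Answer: $675$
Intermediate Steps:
$-109 - -784 = -109 + 784 = 675$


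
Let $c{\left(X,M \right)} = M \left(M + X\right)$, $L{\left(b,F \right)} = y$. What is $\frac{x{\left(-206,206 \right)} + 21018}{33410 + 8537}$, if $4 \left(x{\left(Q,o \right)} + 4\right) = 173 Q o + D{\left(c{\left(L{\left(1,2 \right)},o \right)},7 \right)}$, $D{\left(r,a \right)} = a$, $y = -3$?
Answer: $- \frac{7257365}{167788} \approx -43.253$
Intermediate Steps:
$L{\left(b,F \right)} = -3$
$x{\left(Q,o \right)} = - \frac{9}{4} + \frac{173 Q o}{4}$ ($x{\left(Q,o \right)} = -4 + \frac{173 Q o + 7}{4} = -4 + \frac{7 + 173 Q o}{4} = -4 + \left(\frac{7}{4} + \frac{173 Q o}{4}\right) = - \frac{9}{4} + \frac{173 Q o}{4}$)
$\frac{x{\left(-206,206 \right)} + 21018}{33410 + 8537} = \frac{\left(- \frac{9}{4} + \frac{173}{4} \left(-206\right) 206\right) + 21018}{33410 + 8537} = \frac{\left(- \frac{9}{4} - 1835357\right) + 21018}{41947} = \left(- \frac{7341437}{4} + 21018\right) \frac{1}{41947} = \left(- \frac{7257365}{4}\right) \frac{1}{41947} = - \frac{7257365}{167788}$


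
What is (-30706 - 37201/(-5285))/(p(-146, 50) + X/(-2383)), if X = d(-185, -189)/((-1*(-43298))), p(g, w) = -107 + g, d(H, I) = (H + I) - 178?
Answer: 8370098172654103/68980666524875 ≈ 121.34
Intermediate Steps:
d(H, I) = -178 + H + I
X = -276/21649 (X = (-178 - 185 - 189)/((-1*(-43298))) = -552/43298 = -552*1/43298 = -276/21649 ≈ -0.012749)
(-30706 - 37201/(-5285))/(p(-146, 50) + X/(-2383)) = (-30706 - 37201/(-5285))/((-107 - 146) - 276/21649/(-2383)) = (-30706 - 37201*(-1/5285))/(-253 - 276/21649*(-1/2383)) = (-30706 + 37201/5285)/(-253 + 276/51589567) = -162244009/(5285*(-13052160175/51589567)) = -162244009/5285*(-51589567/13052160175) = 8370098172654103/68980666524875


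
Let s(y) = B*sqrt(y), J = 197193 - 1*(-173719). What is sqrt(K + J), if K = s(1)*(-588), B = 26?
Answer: 2*sqrt(88906) ≈ 596.34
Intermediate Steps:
J = 370912 (J = 197193 + 173719 = 370912)
s(y) = 26*sqrt(y)
K = -15288 (K = (26*sqrt(1))*(-588) = (26*1)*(-588) = 26*(-588) = -15288)
sqrt(K + J) = sqrt(-15288 + 370912) = sqrt(355624) = 2*sqrt(88906)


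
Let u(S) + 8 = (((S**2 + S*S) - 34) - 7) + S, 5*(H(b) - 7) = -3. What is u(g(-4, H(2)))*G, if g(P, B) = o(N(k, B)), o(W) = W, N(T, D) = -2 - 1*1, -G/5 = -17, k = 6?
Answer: -2890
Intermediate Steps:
H(b) = 32/5 (H(b) = 7 + (1/5)*(-3) = 7 - 3/5 = 32/5)
G = 85 (G = -5*(-17) = 85)
N(T, D) = -3 (N(T, D) = -2 - 1 = -3)
g(P, B) = -3
u(S) = -49 + S + 2*S**2 (u(S) = -8 + ((((S**2 + S*S) - 34) - 7) + S) = -8 + ((((S**2 + S**2) - 34) - 7) + S) = -8 + (((2*S**2 - 34) - 7) + S) = -8 + (((-34 + 2*S**2) - 7) + S) = -8 + ((-41 + 2*S**2) + S) = -8 + (-41 + S + 2*S**2) = -49 + S + 2*S**2)
u(g(-4, H(2)))*G = (-49 - 3 + 2*(-3)**2)*85 = (-49 - 3 + 2*9)*85 = (-49 - 3 + 18)*85 = -34*85 = -2890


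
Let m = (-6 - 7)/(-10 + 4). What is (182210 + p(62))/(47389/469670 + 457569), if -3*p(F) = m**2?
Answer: 4621203130685/11604949899426 ≈ 0.39821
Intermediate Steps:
m = 13/6 (m = -13/(-6) = -13*(-1/6) = 13/6 ≈ 2.1667)
p(F) = -169/108 (p(F) = -(13/6)**2/3 = -1/3*169/36 = -169/108)
(182210 + p(62))/(47389/469670 + 457569) = (182210 - 169/108)/(47389/469670 + 457569) = 19678511/(108*(47389*(1/469670) + 457569)) = 19678511/(108*(47389/469670 + 457569)) = 19678511/(108*(214906479619/469670)) = (19678511/108)*(469670/214906479619) = 4621203130685/11604949899426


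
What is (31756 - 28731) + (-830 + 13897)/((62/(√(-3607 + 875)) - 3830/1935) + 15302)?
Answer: 72456048922595383781/23945652268182521 + 60667977213*I*√683/23945652268182521 ≈ 3025.9 + 6.6213e-5*I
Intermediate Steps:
(31756 - 28731) + (-830 + 13897)/((62/(√(-3607 + 875)) - 3830/1935) + 15302) = 3025 + 13067/((62/(√(-2732)) - 3830*1/1935) + 15302) = 3025 + 13067/((62/((2*I*√683)) - 766/387) + 15302) = 3025 + 13067/((62*(-I*√683/1366) - 766/387) + 15302) = 3025 + 13067/((-31*I*√683/683 - 766/387) + 15302) = 3025 + 13067/((-766/387 - 31*I*√683/683) + 15302) = 3025 + 13067/(5921108/387 - 31*I*√683/683)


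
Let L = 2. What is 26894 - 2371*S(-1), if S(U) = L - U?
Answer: 19781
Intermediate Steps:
S(U) = 2 - U
26894 - 2371*S(-1) = 26894 - 2371*(2 - 1*(-1)) = 26894 - 2371*(2 + 1) = 26894 - 2371*3 = 26894 - 1*7113 = 26894 - 7113 = 19781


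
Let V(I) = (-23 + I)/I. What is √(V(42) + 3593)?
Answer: 5*√253554/42 ≈ 59.945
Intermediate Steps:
V(I) = (-23 + I)/I
√(V(42) + 3593) = √((-23 + 42)/42 + 3593) = √((1/42)*19 + 3593) = √(19/42 + 3593) = √(150925/42) = 5*√253554/42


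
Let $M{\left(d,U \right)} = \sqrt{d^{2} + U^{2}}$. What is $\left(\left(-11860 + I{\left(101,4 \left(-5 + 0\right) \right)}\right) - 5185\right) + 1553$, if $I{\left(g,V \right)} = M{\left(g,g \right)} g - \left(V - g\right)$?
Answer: $-15371 + 10201 \sqrt{2} \approx -944.61$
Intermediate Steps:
$M{\left(d,U \right)} = \sqrt{U^{2} + d^{2}}$
$I{\left(g,V \right)} = g - V + g \sqrt{2} \sqrt{g^{2}}$ ($I{\left(g,V \right)} = \sqrt{g^{2} + g^{2}} g - \left(V - g\right) = \sqrt{2 g^{2}} g - \left(V - g\right) = \sqrt{2} \sqrt{g^{2}} g - \left(V - g\right) = g \sqrt{2} \sqrt{g^{2}} - \left(V - g\right) = g - V + g \sqrt{2} \sqrt{g^{2}}$)
$\left(\left(-11860 + I{\left(101,4 \left(-5 + 0\right) \right)}\right) - 5185\right) + 1553 = \left(\left(-11860 + \left(101 - 4 \left(-5 + 0\right) + 101 \sqrt{2} \sqrt{101^{2}}\right)\right) - 5185\right) + 1553 = \left(\left(-11860 + \left(101 - 4 \left(-5\right) + 101 \sqrt{2} \sqrt{10201}\right)\right) - 5185\right) + 1553 = \left(\left(-11860 + \left(101 - -20 + 101 \sqrt{2} \cdot 101\right)\right) - 5185\right) + 1553 = \left(\left(-11860 + \left(101 + 20 + 10201 \sqrt{2}\right)\right) - 5185\right) + 1553 = \left(\left(-11860 + \left(121 + 10201 \sqrt{2}\right)\right) - 5185\right) + 1553 = \left(\left(-11739 + 10201 \sqrt{2}\right) - 5185\right) + 1553 = \left(-16924 + 10201 \sqrt{2}\right) + 1553 = -15371 + 10201 \sqrt{2}$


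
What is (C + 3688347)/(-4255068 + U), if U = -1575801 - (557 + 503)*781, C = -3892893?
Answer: 204546/6658729 ≈ 0.030718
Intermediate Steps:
U = -2403661 (U = -1575801 - 1060*781 = -1575801 - 1*827860 = -1575801 - 827860 = -2403661)
(C + 3688347)/(-4255068 + U) = (-3892893 + 3688347)/(-4255068 - 2403661) = -204546/(-6658729) = -204546*(-1/6658729) = 204546/6658729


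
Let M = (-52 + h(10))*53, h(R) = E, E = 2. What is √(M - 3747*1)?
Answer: I*√6397 ≈ 79.981*I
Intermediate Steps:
h(R) = 2
M = -2650 (M = (-52 + 2)*53 = -50*53 = -2650)
√(M - 3747*1) = √(-2650 - 3747*1) = √(-2650 - 3747) = √(-6397) = I*√6397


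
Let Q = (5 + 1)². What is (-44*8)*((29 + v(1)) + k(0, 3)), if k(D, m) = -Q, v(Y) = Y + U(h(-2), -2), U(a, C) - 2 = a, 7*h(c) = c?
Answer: 10560/7 ≈ 1508.6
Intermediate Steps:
h(c) = c/7
U(a, C) = 2 + a
Q = 36 (Q = 6² = 36)
v(Y) = 12/7 + Y (v(Y) = Y + (2 + (⅐)*(-2)) = Y + (2 - 2/7) = Y + 12/7 = 12/7 + Y)
k(D, m) = -36 (k(D, m) = -1*36 = -36)
(-44*8)*((29 + v(1)) + k(0, 3)) = (-44*8)*((29 + (12/7 + 1)) - 36) = -352*((29 + 19/7) - 36) = -352*(222/7 - 36) = -352*(-30/7) = 10560/7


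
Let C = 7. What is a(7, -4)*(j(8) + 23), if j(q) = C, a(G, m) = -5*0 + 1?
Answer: 30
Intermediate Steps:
a(G, m) = 1 (a(G, m) = 0 + 1 = 1)
j(q) = 7
a(7, -4)*(j(8) + 23) = 1*(7 + 23) = 1*30 = 30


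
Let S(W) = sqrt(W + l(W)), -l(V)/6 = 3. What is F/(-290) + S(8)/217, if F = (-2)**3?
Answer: 4/145 + I*sqrt(10)/217 ≈ 0.027586 + 0.014573*I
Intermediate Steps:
l(V) = -18 (l(V) = -6*3 = -18)
F = -8
S(W) = sqrt(-18 + W) (S(W) = sqrt(W - 18) = sqrt(-18 + W))
F/(-290) + S(8)/217 = -8/(-290) + sqrt(-18 + 8)/217 = -8*(-1/290) + sqrt(-10)*(1/217) = 4/145 + (I*sqrt(10))*(1/217) = 4/145 + I*sqrt(10)/217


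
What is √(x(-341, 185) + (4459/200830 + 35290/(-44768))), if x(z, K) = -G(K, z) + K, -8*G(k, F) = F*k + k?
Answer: 3*I*√5497650985354438195/80274620 ≈ 87.626*I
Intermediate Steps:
G(k, F) = -k/8 - F*k/8 (G(k, F) = -(F*k + k)/8 = -(k + F*k)/8 = -k/8 - F*k/8)
x(z, K) = K + K*(1 + z)/8 (x(z, K) = -(-1)*K*(1 + z)/8 + K = K*(1 + z)/8 + K = K + K*(1 + z)/8)
√(x(-341, 185) + (4459/200830 + 35290/(-44768))) = √((⅛)*185*(9 - 341) + (4459/200830 + 35290/(-44768))) = √((⅛)*185*(-332) + (4459*(1/200830) + 35290*(-1/44768))) = √(-15355/2 + (637/28690 - 17645/22384)) = √(-15355/2 - 245988221/321098480) = √(-2465479568421/321098480) = 3*I*√5497650985354438195/80274620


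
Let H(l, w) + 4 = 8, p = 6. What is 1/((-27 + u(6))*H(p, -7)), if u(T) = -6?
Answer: -1/132 ≈ -0.0075758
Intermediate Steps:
H(l, w) = 4 (H(l, w) = -4 + 8 = 4)
1/((-27 + u(6))*H(p, -7)) = 1/((-27 - 6)*4) = 1/(-33*4) = 1/(-132) = -1/132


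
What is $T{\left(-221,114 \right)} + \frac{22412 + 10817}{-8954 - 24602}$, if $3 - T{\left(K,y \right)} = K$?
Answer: $\frac{7483315}{33556} \approx 223.01$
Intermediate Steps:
$T{\left(K,y \right)} = 3 - K$
$T{\left(-221,114 \right)} + \frac{22412 + 10817}{-8954 - 24602} = \left(3 - -221\right) + \frac{22412 + 10817}{-8954 - 24602} = \left(3 + 221\right) + \frac{33229}{-33556} = 224 + 33229 \left(- \frac{1}{33556}\right) = 224 - \frac{33229}{33556} = \frac{7483315}{33556}$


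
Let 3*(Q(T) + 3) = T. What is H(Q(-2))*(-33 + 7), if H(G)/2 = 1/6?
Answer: -26/3 ≈ -8.6667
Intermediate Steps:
Q(T) = -3 + T/3
H(G) = 1/3 (H(G) = 2/6 = 2*(1/6) = 1/3)
H(Q(-2))*(-33 + 7) = (-33 + 7)/3 = (1/3)*(-26) = -26/3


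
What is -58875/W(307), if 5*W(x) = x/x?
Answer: -294375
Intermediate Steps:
W(x) = ⅕ (W(x) = (x/x)/5 = (⅕)*1 = ⅕)
-58875/W(307) = -58875/⅕ = -58875*5 = -294375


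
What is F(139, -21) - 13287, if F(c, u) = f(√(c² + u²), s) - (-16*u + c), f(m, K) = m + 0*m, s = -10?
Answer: -13762 + √19762 ≈ -13621.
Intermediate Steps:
f(m, K) = m (f(m, K) = m + 0 = m)
F(c, u) = √(c² + u²) - c + 16*u (F(c, u) = √(c² + u²) - (-16*u + c) = √(c² + u²) - (c - 16*u) = √(c² + u²) + (-c + 16*u) = √(c² + u²) - c + 16*u)
F(139, -21) - 13287 = (√(139² + (-21)²) - 1*139 + 16*(-21)) - 13287 = (√(19321 + 441) - 139 - 336) - 13287 = (√19762 - 139 - 336) - 13287 = (-475 + √19762) - 13287 = -13762 + √19762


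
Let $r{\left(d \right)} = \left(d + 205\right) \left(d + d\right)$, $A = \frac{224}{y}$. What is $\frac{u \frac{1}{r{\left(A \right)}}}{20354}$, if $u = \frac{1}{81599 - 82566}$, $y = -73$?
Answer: $\frac{5329}{129981398237824} \approx 4.0998 \cdot 10^{-11}$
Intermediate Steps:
$A = - \frac{224}{73}$ ($A = \frac{224}{-73} = 224 \left(- \frac{1}{73}\right) = - \frac{224}{73} \approx -3.0685$)
$r{\left(d \right)} = 2 d \left(205 + d\right)$ ($r{\left(d \right)} = \left(205 + d\right) 2 d = 2 d \left(205 + d\right)$)
$u = - \frac{1}{967}$ ($u = \frac{1}{-967} = - \frac{1}{967} \approx -0.0010341$)
$\frac{u \frac{1}{r{\left(A \right)}}}{20354} = \frac{\left(- \frac{1}{967}\right) \frac{1}{2 \left(- \frac{224}{73}\right) \left(205 - \frac{224}{73}\right)}}{20354} = - \frac{1}{967 \cdot 2 \left(- \frac{224}{73}\right) \frac{14741}{73}} \cdot \frac{1}{20354} = - \frac{1}{967 \left(- \frac{6603968}{5329}\right)} \frac{1}{20354} = \left(- \frac{1}{967}\right) \left(- \frac{5329}{6603968}\right) \frac{1}{20354} = \frac{5329}{6386037056} \cdot \frac{1}{20354} = \frac{5329}{129981398237824}$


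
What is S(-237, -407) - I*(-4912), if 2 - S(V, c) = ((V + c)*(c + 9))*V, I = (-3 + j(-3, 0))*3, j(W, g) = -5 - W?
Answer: 60672266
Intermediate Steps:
I = -15 (I = (-3 + (-5 - 1*(-3)))*3 = (-3 + (-5 + 3))*3 = (-3 - 2)*3 = -5*3 = -15)
S(V, c) = 2 - V*(9 + c)*(V + c) (S(V, c) = 2 - (V + c)*(c + 9)*V = 2 - (V + c)*(9 + c)*V = 2 - (9 + c)*(V + c)*V = 2 - V*(9 + c)*(V + c))
S(-237, -407) - I*(-4912) = (2 - 9*(-237)**2 - 1*(-237)*(-407)**2 - 1*(-407)*(-237)**2 - 9*(-237)*(-407)) - (-15)*(-4912) = (2 - 9*56169 - 1*(-237)*165649 - 1*(-407)*56169 - 868131) - 1*73680 = (2 - 505521 + 39258813 + 22860783 - 868131) - 73680 = 60745946 - 73680 = 60672266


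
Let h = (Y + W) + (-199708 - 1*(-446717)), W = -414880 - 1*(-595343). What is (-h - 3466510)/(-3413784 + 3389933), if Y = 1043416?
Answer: 4937398/23851 ≈ 207.01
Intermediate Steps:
W = 180463 (W = -414880 + 595343 = 180463)
h = 1470888 (h = (1043416 + 180463) + (-199708 - 1*(-446717)) = 1223879 + (-199708 + 446717) = 1223879 + 247009 = 1470888)
(-h - 3466510)/(-3413784 + 3389933) = (-1*1470888 - 3466510)/(-3413784 + 3389933) = (-1470888 - 3466510)/(-23851) = -4937398*(-1/23851) = 4937398/23851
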